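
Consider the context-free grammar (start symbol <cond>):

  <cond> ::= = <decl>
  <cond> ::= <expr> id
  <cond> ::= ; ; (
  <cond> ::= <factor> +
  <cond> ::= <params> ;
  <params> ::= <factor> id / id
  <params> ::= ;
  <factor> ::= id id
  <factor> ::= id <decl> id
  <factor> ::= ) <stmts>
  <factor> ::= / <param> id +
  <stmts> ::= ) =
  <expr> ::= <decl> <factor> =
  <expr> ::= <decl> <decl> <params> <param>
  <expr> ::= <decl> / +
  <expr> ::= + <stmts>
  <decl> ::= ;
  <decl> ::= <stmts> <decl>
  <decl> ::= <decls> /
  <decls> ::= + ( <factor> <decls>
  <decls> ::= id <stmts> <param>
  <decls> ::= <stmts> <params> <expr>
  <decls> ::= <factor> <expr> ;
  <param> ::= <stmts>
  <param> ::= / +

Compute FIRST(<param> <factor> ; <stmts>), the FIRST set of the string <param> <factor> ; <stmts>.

Add FIRST(<param>) = { ), / }; <param> is not nullable, stop.

{ ), / }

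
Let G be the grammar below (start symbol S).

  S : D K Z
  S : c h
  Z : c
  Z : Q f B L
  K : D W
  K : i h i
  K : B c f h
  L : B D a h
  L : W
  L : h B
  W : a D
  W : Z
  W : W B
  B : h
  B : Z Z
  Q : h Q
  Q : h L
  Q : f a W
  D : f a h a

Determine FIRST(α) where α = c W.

{ c }

c is a terminal; add {c} and stop.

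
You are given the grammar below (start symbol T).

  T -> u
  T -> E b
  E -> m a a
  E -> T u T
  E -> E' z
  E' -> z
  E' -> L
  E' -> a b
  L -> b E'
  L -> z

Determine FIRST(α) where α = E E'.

{ a, b, m, u, z }

Add FIRST(E) = { a, b, m, u, z }; E is not nullable, stop.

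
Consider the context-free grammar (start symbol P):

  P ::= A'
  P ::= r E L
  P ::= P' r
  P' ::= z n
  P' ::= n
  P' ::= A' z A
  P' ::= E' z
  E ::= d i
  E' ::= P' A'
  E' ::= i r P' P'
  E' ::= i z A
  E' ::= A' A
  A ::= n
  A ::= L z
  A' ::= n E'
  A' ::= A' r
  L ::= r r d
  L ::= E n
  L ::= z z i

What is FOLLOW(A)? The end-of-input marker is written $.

In P' ::= A' z A: A is at the end, add FOLLOW(P') = { $, d, i, n, r, z }.
In E' ::= i z A: A is at the end, add FOLLOW(E') = { $, d, n, r, z }.
In E' ::= A' A: A is at the end, add FOLLOW(E') = { $, d, n, r, z }.
Union: FOLLOW(A) = { $, d, i, n, r, z }.

{ $, d, i, n, r, z }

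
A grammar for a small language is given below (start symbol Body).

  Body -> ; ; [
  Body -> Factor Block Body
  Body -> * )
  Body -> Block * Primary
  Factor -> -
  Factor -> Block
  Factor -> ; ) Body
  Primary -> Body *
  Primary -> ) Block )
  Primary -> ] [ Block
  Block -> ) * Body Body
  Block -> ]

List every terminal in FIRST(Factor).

Factor -> - contributes {-}.
From Factor -> Block: add FIRST(Block) = { ), ] }.
Factor -> ; ) Body contributes {;}.
Union: FIRST(Factor) = { ), -, ;, ] }.

{ ), -, ;, ] }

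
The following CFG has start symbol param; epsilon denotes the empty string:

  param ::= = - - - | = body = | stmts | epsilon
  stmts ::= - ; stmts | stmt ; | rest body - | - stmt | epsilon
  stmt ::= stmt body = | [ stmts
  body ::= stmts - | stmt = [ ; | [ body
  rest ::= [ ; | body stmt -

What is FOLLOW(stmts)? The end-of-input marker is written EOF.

In param ::= stmts: stmts is at the end, add FOLLOW(param) = { EOF }.
In stmts ::= - ; stmts: stmts is at the end, add FOLLOW(stmts) = { EOF, -, ;, =, [ }.
In stmt ::= [ stmts: stmts is at the end, add FOLLOW(stmt) = { EOF, -, ;, =, [ }.
In body ::= stmts -: add FIRST(-) = { - }.
Union: FOLLOW(stmts) = { EOF, -, ;, =, [ }.

{ EOF, -, ;, =, [ }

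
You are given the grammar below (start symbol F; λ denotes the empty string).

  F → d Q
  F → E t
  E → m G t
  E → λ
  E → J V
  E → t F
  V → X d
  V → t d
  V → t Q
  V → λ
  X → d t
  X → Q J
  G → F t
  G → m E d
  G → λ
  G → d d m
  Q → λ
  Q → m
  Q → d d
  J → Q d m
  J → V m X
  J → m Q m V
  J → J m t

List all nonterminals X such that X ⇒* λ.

{ E, G, Q, V }

Directly nullable (have an λ-production): E, V, G, Q.
No other nonterminal has a production whose RHS symbols are all nullable.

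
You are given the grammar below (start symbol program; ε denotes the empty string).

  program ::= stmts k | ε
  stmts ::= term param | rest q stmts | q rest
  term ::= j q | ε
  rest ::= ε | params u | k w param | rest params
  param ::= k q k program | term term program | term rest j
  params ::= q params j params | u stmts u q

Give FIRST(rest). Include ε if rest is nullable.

{ k, q, u, ε }

rest ::= ε contributes ε.
From rest ::= params u: add FIRST(params) = { q, u }.
rest ::= k w param contributes {k}.
From rest ::= rest params: rest nullable, take FIRST(rest) ∪ FIRST(params) = { k, q, u }.
Union: FIRST(rest) = { k, q, u, ε }.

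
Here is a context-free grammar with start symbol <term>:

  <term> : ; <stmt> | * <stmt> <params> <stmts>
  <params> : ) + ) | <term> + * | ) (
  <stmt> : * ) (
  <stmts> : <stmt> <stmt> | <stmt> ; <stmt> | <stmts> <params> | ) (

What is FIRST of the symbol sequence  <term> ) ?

Add FIRST(<term>) = { *, ; }; <term> is not nullable, stop.

{ *, ; }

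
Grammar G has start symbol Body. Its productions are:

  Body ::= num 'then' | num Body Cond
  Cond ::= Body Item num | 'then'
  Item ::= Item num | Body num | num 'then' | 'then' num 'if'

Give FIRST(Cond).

From Cond ::= Body Item num: add FIRST(Body) = { num }.
Cond ::= 'then' contributes {'then'}.
Union: FIRST(Cond) = { 'then', num }.

{ 'then', num }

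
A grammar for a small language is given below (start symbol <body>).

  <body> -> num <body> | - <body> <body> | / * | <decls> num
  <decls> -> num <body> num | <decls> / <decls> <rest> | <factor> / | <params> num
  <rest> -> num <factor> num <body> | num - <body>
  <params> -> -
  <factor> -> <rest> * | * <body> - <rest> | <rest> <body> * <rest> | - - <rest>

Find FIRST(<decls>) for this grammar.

{ *, -, num }

<decls> -> num <body> num contributes {num}.
From <decls> -> <decls> / <decls> <rest>: add FIRST(<decls>) = { *, -, num }.
From <decls> -> <factor> /: add FIRST(<factor>) = { *, -, num }.
From <decls> -> <params> num: add FIRST(<params>) = { - }.
Union: FIRST(<decls>) = { *, -, num }.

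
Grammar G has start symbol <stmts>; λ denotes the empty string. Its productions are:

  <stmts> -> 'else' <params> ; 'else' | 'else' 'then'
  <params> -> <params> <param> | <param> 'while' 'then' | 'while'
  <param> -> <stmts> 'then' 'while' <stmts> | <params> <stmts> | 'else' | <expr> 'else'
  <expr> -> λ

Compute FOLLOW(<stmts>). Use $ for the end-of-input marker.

<stmts> is the start symbol, so $ ∈ FOLLOW(<stmts>).
In <param> -> <stmts> 'then' 'while' <stmts>: add FIRST('then' 'while' <stmts>) = { 'then' }.
In <param> -> <stmts> 'then' 'while' <stmts>: <stmts> is at the end, add FOLLOW(<param>) = { 'else', 'while', ; }.
In <param> -> <params> <stmts>: <stmts> is at the end, add FOLLOW(<param>) = { 'else', 'while', ; }.
Union: FOLLOW(<stmts>) = { $, 'else', 'then', 'while', ; }.

{ $, 'else', 'then', 'while', ; }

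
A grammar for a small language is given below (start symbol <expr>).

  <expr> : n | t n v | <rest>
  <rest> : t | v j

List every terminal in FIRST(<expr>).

<expr> : n contributes {n}.
<expr> : t n v contributes {t}.
From <expr> : <rest>: add FIRST(<rest>) = { t, v }.
Union: FIRST(<expr>) = { n, t, v }.

{ n, t, v }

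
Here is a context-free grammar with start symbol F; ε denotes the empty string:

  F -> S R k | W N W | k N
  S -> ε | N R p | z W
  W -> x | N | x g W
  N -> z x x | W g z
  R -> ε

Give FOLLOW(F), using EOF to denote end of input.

F is the start symbol, so EOF ∈ FOLLOW(F).
Union: FOLLOW(F) = { EOF }.

{ EOF }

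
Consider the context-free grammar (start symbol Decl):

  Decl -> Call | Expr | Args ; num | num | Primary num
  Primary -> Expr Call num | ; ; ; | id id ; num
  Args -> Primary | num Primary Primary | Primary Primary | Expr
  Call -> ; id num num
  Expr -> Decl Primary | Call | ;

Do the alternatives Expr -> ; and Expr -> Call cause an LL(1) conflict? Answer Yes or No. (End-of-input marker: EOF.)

FIRST(;) = { ; } and FIRST(Call) = { ; }.
Both contain ;, so the two alternatives are not disjoint — LL(1) conflict.

Yes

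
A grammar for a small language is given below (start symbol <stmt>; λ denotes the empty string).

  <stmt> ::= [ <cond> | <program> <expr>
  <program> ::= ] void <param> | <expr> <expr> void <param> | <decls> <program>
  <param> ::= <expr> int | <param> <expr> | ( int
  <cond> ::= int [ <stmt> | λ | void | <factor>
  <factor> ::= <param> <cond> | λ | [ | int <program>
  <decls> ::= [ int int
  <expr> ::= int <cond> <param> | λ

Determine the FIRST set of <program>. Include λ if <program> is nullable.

<program> ::= ] void <param> contributes {]}.
From <program> ::= <expr> <expr> void <param>: <expr>, <expr> nullable, take FIRST(<expr>) ∪ FIRST(<expr>) ∪ {void} = { int, void }.
From <program> ::= <decls> <program>: add FIRST(<decls>) = { [ }.
Union: FIRST(<program>) = { [, ], int, void }.

{ [, ], int, void }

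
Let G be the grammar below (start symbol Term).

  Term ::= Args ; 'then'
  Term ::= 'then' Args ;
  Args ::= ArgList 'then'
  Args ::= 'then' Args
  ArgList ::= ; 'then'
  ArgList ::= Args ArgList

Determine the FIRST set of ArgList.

ArgList ::= ; 'then' contributes {;}.
From ArgList ::= Args ArgList: add FIRST(Args) = { 'then', ; }.
Union: FIRST(ArgList) = { 'then', ; }.

{ 'then', ; }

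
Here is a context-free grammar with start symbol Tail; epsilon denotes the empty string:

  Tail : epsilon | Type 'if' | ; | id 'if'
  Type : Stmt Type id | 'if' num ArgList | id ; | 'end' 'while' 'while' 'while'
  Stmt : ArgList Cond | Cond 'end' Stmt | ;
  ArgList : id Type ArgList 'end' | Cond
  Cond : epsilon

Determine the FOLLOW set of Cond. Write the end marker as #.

{ 'end', 'if', ;, id }

In Stmt : ArgList Cond: Cond is at the end, add FOLLOW(Stmt) = { 'end', 'if', ;, id }.
In Stmt : Cond 'end' Stmt: add FIRST('end' Stmt) = { 'end' }.
In ArgList : Cond: Cond is at the end, add FOLLOW(ArgList) = { 'end', 'if', ;, id }.
Union: FOLLOW(Cond) = { 'end', 'if', ;, id }.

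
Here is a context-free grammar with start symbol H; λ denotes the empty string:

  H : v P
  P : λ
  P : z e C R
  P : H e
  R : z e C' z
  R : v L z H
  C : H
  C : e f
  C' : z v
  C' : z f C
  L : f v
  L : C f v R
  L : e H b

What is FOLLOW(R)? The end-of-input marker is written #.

In P : z e C R: R is at the end, add FOLLOW(P) = { #, b, e, f, v, z }.
In L : C f v R: R is at the end, add FOLLOW(L) = { z }.
Union: FOLLOW(R) = { #, b, e, f, v, z }.

{ #, b, e, f, v, z }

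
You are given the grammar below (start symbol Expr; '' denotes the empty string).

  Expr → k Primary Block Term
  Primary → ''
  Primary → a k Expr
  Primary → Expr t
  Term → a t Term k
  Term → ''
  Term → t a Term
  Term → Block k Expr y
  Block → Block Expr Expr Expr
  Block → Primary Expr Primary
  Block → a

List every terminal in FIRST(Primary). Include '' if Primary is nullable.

{ a, k, '' }

Primary → '' contributes ''.
Primary → a k Expr contributes {a}.
From Primary → Expr t: add FIRST(Expr) = { k }.
Union: FIRST(Primary) = { a, k, '' }.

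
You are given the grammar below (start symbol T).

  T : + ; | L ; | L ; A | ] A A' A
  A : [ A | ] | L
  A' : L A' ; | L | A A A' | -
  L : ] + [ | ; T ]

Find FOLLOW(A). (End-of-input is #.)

{ #, -, ;, [, ] }

In T : L ; A: A is at the end, add FOLLOW(T) = { #, ] }.
In T : ] A A' A: add FIRST(A' A) = { -, ;, [, ] }.
In T : ] A A' A: A is at the end, add FOLLOW(T) = { #, ] }.
In A : [ A: A is at the end, add FOLLOW(A) = { #, -, ;, [, ] }.
In A' : A A A': add FIRST(A A') = { ;, [, ] }.
In A' : A A A': add FIRST(A') = { -, ;, [, ] }.
Union: FOLLOW(A) = { #, -, ;, [, ] }.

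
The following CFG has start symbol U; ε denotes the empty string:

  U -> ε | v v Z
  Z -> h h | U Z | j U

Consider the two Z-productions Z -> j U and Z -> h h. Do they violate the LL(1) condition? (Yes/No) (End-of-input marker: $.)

FIRST(j U) = { j } and FIRST(h h) = { h }.
The FIRST sets are disjoint and neither alternative is nullable — no conflict.

No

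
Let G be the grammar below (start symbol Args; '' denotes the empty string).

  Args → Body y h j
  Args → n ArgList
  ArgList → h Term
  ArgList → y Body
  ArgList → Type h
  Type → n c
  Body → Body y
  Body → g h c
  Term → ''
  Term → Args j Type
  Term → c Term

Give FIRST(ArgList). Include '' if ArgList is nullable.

{ h, n, y }

ArgList → h Term contributes {h}.
ArgList → y Body contributes {y}.
From ArgList → Type h: add FIRST(Type) = { n }.
Union: FIRST(ArgList) = { h, n, y }.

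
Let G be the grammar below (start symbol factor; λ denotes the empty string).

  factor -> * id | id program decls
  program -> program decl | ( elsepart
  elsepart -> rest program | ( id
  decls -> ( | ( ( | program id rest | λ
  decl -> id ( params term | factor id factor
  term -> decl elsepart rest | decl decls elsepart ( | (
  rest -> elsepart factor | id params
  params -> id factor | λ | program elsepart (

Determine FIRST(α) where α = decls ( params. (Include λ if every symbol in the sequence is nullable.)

{ ( }

Add FIRST(decls)\{λ} = { ( }; decls is nullable, continue.
( is a terminal; add {(} and stop.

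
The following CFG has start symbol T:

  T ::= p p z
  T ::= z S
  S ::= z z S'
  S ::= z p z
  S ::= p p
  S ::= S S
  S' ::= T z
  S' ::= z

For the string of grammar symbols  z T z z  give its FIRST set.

{ z }

z is a terminal; add {z} and stop.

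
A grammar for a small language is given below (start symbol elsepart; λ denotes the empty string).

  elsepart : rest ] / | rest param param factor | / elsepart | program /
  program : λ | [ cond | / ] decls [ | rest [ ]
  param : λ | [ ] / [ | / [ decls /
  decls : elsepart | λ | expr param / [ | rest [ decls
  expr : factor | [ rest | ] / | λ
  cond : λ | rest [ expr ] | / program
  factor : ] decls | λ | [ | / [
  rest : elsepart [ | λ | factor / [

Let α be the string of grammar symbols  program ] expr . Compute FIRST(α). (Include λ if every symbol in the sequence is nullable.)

{ /, [, ] }

Add FIRST(program)\{λ} = { /, [, ] }; program is nullable, continue.
] is a terminal; add {]} and stop.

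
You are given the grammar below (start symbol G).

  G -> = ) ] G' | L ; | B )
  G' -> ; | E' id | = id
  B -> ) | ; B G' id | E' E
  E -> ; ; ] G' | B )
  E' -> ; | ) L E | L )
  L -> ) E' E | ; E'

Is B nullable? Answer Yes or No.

No nonterminal in this grammar is nullable.
No production of B has an RHS whose symbols are all nullable, so B is not nullable.

No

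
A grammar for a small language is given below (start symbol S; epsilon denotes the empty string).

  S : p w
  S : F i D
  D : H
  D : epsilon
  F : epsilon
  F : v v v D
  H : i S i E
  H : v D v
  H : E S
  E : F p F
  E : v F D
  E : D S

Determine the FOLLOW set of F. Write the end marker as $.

{ $, i, p, v }

In S : F i D: add FIRST(i D) = { i }.
In E : F p F: add FIRST(p F) = { p }.
In E : F p F: F is at the end, add FOLLOW(E) = { $, i, p, v }.
In E : v F D: add FIRST(D)\{epsilon} = { i, p, v }.
  Since D is nullable, also add FOLLOW(E) = { $, i, p, v }.
Union: FOLLOW(F) = { $, i, p, v }.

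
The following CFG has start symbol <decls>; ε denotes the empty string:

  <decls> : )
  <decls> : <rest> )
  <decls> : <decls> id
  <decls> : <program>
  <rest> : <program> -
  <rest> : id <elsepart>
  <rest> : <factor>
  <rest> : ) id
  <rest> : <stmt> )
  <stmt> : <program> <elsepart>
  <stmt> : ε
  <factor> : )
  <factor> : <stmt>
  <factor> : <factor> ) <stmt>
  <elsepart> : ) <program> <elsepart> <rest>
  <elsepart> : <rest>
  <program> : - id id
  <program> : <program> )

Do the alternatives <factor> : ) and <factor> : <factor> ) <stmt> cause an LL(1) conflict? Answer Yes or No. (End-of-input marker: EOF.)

FIRST()) = { ) } and FIRST(<factor> ) <stmt>) = { ), - }.
Both contain ), so the two alternatives are not disjoint — LL(1) conflict.

Yes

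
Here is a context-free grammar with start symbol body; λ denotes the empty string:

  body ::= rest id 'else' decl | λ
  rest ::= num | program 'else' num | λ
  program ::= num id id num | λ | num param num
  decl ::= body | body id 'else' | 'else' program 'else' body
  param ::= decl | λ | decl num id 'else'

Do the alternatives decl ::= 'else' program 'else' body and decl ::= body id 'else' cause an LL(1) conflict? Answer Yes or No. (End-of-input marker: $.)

FIRST('else' program 'else' body) = { 'else' } and FIRST(body id 'else') = { 'else', id, num }.
Both contain 'else', so the two alternatives are not disjoint — LL(1) conflict.

Yes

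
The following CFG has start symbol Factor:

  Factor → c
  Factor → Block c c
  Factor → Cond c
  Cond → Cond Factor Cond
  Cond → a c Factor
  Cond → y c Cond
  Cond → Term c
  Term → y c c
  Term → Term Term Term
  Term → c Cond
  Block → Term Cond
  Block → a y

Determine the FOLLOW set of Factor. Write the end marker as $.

{ $, a, c, y }

Factor is the start symbol, so $ ∈ FOLLOW(Factor).
In Cond → Cond Factor Cond: add FIRST(Cond) = { a, c, y }.
In Cond → a c Factor: Factor is at the end, add FOLLOW(Cond) = { a, c, y }.
Union: FOLLOW(Factor) = { $, a, c, y }.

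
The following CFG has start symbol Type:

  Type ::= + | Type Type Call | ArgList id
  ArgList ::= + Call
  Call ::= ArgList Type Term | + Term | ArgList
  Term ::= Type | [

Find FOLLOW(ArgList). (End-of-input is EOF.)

{ EOF, +, [, id }

In Type ::= ArgList id: add FIRST(id) = { id }.
In Call ::= ArgList Type Term: add FIRST(Type Term) = { + }.
In Call ::= ArgList: ArgList is at the end, add FOLLOW(Call) = { EOF, +, [, id }.
Union: FOLLOW(ArgList) = { EOF, +, [, id }.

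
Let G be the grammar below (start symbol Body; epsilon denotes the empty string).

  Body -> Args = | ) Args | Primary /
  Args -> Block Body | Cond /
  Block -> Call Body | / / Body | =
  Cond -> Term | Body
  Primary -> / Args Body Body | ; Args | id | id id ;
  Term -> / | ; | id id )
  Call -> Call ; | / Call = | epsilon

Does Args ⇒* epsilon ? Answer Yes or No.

Nullable nonterminals: Call.
No production of Args has an RHS whose symbols are all nullable, so Args is not nullable.

No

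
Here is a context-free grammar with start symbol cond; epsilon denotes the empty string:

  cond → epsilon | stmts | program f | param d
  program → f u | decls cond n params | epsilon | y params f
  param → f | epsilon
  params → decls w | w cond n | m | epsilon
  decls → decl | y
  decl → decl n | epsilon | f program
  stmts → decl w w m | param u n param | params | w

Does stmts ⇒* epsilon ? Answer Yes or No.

Yes

stmts → params and each of params is nullable, so stmts ⇒* epsilon.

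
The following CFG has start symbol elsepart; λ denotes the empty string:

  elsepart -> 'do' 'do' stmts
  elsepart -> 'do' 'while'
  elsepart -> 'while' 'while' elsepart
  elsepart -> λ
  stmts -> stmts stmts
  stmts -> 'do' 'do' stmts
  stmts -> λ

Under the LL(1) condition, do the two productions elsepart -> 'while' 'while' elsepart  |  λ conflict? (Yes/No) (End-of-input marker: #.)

No

FIRST('while' 'while' elsepart) = { 'while' } and FIRST(λ) = { λ }.
The second is nullable but FOLLOW(elsepart) = { # } is disjoint from FIRST of the first.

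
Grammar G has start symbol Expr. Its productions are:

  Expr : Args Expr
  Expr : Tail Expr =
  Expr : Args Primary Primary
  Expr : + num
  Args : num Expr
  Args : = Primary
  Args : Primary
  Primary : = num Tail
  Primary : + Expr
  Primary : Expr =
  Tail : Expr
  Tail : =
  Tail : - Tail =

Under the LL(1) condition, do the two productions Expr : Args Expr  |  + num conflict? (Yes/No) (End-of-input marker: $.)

Yes

FIRST(Args Expr) = { +, -, =, num } and FIRST(+ num) = { + }.
Both contain +, so the two alternatives are not disjoint — LL(1) conflict.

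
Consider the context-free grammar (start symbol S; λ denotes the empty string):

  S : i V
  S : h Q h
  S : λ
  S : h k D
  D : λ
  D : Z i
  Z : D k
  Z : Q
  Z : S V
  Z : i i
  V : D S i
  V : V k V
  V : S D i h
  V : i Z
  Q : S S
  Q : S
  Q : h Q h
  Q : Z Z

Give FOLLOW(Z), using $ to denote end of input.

In D : Z i: add FIRST(i) = { i }.
In V : i Z: Z is at the end, add FOLLOW(V) = { $, h, i, k }.
In Q : Z Z: add FIRST(Z)\{λ} = { h, i, k }.
  Since Z is nullable, also add FOLLOW(Q) = { $, h, i, k }.
In Q : Z Z: Z is at the end, add FOLLOW(Q) = { $, h, i, k }.
Union: FOLLOW(Z) = { $, h, i, k }.

{ $, h, i, k }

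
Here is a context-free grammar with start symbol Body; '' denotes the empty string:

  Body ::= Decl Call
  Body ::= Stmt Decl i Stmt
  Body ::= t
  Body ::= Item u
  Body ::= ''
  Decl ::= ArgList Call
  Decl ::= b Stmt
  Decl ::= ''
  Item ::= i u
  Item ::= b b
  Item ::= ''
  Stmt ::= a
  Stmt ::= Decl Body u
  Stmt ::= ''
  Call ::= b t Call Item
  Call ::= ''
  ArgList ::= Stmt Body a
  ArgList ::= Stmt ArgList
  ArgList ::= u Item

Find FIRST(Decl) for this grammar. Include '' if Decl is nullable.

From Decl ::= ArgList Call: add FIRST(ArgList) = { a, b, i, t, u }.
Decl ::= b Stmt contributes {b}.
Decl ::= '' contributes ''.
Union: FIRST(Decl) = { a, b, i, t, u, '' }.

{ a, b, i, t, u, '' }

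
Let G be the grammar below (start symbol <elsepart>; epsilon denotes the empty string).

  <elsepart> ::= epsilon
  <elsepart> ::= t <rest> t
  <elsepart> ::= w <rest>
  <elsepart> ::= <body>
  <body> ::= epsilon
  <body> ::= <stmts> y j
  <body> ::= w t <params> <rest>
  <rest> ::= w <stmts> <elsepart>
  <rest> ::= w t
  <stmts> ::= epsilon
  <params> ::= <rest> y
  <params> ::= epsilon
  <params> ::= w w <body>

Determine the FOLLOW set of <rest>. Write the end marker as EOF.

In <elsepart> ::= t <rest> t: add FIRST(t) = { t }.
In <elsepart> ::= w <rest>: <rest> is at the end, add FOLLOW(<elsepart>) = { EOF, t, w, y }.
In <body> ::= w t <params> <rest>: <rest> is at the end, add FOLLOW(<body>) = { EOF, t, w, y }.
In <params> ::= <rest> y: add FIRST(y) = { y }.
Union: FOLLOW(<rest>) = { EOF, t, w, y }.

{ EOF, t, w, y }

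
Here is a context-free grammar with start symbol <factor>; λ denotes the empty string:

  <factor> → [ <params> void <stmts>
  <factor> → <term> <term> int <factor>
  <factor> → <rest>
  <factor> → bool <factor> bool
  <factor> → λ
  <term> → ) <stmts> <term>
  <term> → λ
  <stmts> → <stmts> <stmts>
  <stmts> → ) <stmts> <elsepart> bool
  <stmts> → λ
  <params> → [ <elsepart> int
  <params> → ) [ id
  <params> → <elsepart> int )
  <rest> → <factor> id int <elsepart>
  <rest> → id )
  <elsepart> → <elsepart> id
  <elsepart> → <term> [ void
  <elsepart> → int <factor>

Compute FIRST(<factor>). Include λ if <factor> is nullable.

{ ), [, bool, id, int, λ }

<factor> → [ <params> void <stmts> contributes {[}.
From <factor> → <term> <term> int <factor>: <term>, <term> nullable, take FIRST(<term>) ∪ FIRST(<term>) ∪ {int} = { ), int }.
From <factor> → <rest>: add FIRST(<rest>) = { ), [, bool, id, int }.
<factor> → bool <factor> bool contributes {bool}.
<factor> → λ contributes λ.
Union: FIRST(<factor>) = { ), [, bool, id, int, λ }.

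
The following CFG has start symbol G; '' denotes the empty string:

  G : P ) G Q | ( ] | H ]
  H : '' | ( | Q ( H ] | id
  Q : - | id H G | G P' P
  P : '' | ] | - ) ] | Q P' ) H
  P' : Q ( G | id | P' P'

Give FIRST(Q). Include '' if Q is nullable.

Q : - contributes {-}.
Q : id H G contributes {id}.
From Q : G P' P: add FIRST(G) = { (, ), -, ], id }.
Union: FIRST(Q) = { (, ), -, ], id }.

{ (, ), -, ], id }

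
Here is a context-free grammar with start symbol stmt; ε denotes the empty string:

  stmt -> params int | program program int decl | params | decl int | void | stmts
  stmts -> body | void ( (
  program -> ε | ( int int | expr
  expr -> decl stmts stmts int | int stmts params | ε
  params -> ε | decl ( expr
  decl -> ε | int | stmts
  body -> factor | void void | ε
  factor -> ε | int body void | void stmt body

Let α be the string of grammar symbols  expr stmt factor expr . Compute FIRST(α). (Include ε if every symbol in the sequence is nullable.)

Add FIRST(expr)\{ε} = { int, void }; expr is nullable, continue.
Add FIRST(stmt)\{ε} = { (, int, void }; stmt is nullable, continue.
Add FIRST(factor)\{ε} = { int, void }; factor is nullable, continue.
Add FIRST(expr)\{ε} = { int, void }; expr is nullable, continue.
Every symbol is nullable, so include ε.

{ (, int, void, ε }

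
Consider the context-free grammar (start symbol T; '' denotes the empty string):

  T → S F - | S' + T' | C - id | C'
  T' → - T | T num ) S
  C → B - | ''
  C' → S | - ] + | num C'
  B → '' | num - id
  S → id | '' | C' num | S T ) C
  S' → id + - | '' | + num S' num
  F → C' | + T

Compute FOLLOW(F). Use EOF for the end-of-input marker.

In T → S F -: add FIRST(-) = { - }.
Union: FOLLOW(F) = { - }.

{ - }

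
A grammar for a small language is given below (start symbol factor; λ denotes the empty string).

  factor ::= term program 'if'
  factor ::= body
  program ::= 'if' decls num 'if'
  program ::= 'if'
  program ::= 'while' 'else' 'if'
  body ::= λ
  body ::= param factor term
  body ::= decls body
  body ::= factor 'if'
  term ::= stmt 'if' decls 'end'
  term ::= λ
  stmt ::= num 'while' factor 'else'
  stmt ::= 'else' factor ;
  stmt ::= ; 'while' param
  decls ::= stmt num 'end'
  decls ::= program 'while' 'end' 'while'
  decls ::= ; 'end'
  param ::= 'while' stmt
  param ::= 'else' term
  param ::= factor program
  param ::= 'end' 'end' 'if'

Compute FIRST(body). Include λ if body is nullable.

body ::= λ contributes λ.
From body ::= param factor term: add FIRST(param) = { 'else', 'end', 'if', 'while', ;, num }.
From body ::= decls body: add FIRST(decls) = { 'else', 'if', 'while', ;, num }.
From body ::= factor 'if': factor nullable, take FIRST(factor) ∪ {'if'} = { 'else', 'end', 'if', 'while', ;, num }.
Union: FIRST(body) = { 'else', 'end', 'if', 'while', ;, num, λ }.

{ 'else', 'end', 'if', 'while', ;, num, λ }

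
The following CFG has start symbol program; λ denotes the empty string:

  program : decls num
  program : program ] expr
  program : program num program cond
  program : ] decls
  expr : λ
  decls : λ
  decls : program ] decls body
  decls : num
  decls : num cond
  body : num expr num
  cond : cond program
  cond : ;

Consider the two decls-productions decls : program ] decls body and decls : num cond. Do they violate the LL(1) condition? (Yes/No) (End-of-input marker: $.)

FIRST(program ] decls body) = { ], num } and FIRST(num cond) = { num }.
Both contain num, so the two alternatives are not disjoint — LL(1) conflict.

Yes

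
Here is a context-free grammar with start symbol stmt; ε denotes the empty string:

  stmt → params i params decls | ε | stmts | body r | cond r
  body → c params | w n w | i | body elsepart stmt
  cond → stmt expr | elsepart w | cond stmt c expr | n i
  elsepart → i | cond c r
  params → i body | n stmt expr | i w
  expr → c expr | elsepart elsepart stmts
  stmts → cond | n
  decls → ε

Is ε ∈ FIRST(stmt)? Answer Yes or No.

Yes

stmt has an ε-production, so stmt ⇒ ε.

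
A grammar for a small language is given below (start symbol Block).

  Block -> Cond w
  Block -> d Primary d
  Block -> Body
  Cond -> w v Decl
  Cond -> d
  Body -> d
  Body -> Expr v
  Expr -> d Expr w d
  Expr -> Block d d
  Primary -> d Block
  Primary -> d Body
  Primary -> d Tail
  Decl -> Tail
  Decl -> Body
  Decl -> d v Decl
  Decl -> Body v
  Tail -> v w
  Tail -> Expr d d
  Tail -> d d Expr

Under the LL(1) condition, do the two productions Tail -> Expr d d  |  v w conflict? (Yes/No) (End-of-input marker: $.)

FIRST(Expr d d) = { d, w } and FIRST(v w) = { v }.
The FIRST sets are disjoint and neither alternative is nullable — no conflict.

No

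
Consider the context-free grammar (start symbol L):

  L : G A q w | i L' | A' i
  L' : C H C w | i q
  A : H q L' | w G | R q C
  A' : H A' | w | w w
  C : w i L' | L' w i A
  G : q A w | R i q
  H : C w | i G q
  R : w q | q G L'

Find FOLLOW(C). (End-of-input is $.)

In L' : C H C w: add FIRST(H C w) = { i, w }.
In L' : C H C w: add FIRST(w) = { w }.
In A : R q C: C is at the end, add FOLLOW(A) = { i, q, w }.
In H : C w: add FIRST(w) = { w }.
Union: FOLLOW(C) = { i, q, w }.

{ i, q, w }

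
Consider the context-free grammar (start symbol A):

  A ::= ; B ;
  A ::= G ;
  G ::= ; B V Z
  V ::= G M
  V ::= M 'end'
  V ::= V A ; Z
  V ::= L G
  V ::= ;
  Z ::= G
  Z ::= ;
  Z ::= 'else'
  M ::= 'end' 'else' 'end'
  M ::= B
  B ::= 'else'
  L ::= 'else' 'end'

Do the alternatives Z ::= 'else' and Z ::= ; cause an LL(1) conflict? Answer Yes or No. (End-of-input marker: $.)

FIRST('else') = { 'else' } and FIRST(;) = { ; }.
The FIRST sets are disjoint and neither alternative is nullable — no conflict.

No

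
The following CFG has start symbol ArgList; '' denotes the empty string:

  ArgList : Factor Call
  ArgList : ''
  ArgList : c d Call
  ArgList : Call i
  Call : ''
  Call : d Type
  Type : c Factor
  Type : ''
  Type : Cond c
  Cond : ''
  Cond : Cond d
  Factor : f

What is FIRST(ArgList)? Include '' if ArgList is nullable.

From ArgList : Factor Call: add FIRST(Factor) = { f }.
ArgList : '' contributes ''.
ArgList : c d Call contributes {c}.
From ArgList : Call i: Call nullable, take FIRST(Call) ∪ {i} = { d, i }.
Union: FIRST(ArgList) = { c, d, f, i, '' }.

{ c, d, f, i, '' }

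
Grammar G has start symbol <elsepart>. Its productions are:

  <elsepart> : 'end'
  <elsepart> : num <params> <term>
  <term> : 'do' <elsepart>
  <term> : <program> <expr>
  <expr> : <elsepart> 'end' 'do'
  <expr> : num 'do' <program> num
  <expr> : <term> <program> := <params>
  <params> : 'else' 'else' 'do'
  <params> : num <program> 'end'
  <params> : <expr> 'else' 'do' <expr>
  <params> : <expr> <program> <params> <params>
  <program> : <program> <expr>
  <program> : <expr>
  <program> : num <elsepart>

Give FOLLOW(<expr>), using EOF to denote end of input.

{ EOF, 'do', 'else', 'end', :=, num }

In <term> : <program> <expr>: <expr> is at the end, add FOLLOW(<term>) = { EOF, 'do', 'else', 'end', :=, num }.
In <params> : <expr> 'else' 'do' <expr>: add FIRST('else' 'do' <expr>) = { 'else' }.
In <params> : <expr> 'else' 'do' <expr>: <expr> is at the end, add FOLLOW(<params>) = { EOF, 'do', 'else', 'end', :=, num }.
In <params> : <expr> <program> <params> <params>: add FIRST(<program> <params> <params>) = { 'do', 'end', num }.
In <program> : <program> <expr>: <expr> is at the end, add FOLLOW(<program>) = { 'do', 'else', 'end', :=, num }.
In <program> : <expr>: <expr> is at the end, add FOLLOW(<program>) = { 'do', 'else', 'end', :=, num }.
Union: FOLLOW(<expr>) = { EOF, 'do', 'else', 'end', :=, num }.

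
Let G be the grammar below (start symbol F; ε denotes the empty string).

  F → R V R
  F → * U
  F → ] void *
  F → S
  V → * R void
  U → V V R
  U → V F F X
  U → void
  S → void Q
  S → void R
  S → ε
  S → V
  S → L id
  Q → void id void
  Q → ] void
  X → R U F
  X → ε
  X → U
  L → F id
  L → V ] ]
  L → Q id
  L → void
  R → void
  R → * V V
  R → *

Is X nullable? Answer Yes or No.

X has an ε-production, so X ⇒ ε.

Yes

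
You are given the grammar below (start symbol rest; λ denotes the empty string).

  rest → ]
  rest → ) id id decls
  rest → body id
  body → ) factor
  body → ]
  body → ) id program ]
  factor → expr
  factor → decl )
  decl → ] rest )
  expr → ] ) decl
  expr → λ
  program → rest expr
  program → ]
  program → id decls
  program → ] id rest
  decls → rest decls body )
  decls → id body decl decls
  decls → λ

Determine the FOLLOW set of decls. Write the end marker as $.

{ $, ), ], id }

In rest → ) id id decls: decls is at the end, add FOLLOW(rest) = { $, ), ], id }.
In program → id decls: decls is at the end, add FOLLOW(program) = { ] }.
In decls → rest decls body ): add FIRST(body )) = { ), ] }.
In decls → id body decl decls: decls is at the end, add FOLLOW(decls) = { $, ), ], id }.
Union: FOLLOW(decls) = { $, ), ], id }.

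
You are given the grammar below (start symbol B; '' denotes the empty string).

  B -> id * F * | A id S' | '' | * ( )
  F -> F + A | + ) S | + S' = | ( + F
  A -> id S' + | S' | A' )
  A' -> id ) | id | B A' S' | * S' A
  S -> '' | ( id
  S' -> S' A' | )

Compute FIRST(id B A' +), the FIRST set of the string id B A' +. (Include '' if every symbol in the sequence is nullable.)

id is a terminal; add {id} and stop.

{ id }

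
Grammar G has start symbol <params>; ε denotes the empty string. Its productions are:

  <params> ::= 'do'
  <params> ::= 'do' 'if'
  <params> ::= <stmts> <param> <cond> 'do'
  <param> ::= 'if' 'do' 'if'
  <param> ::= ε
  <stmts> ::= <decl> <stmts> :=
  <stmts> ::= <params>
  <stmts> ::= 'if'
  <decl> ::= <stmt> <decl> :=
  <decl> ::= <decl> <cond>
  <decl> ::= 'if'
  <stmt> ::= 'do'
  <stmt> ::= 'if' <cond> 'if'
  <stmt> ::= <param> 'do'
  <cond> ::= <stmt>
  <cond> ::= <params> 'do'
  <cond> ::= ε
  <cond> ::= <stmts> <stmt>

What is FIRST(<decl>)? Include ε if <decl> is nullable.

{ 'do', 'if' }

From <decl> ::= <stmt> <decl> :=: add FIRST(<stmt>) = { 'do', 'if' }.
From <decl> ::= <decl> <cond>: add FIRST(<decl>) = { 'do', 'if' }.
<decl> ::= 'if' contributes {'if'}.
Union: FIRST(<decl>) = { 'do', 'if' }.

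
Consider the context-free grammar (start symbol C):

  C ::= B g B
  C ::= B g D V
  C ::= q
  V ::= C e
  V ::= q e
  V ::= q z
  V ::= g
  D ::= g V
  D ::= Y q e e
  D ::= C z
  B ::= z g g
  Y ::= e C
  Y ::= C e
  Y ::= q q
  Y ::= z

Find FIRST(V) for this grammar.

From V ::= C e: add FIRST(C) = { q, z }.
V ::= q e contributes {q}.
V ::= q z contributes {q}.
V ::= g contributes {g}.
Union: FIRST(V) = { g, q, z }.

{ g, q, z }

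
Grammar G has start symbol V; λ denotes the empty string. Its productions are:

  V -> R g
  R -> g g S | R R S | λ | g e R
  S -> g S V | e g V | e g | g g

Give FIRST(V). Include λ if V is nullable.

{ e, g }

From V -> R g: R nullable, take FIRST(R) ∪ {g} = { e, g }.
Union: FIRST(V) = { e, g }.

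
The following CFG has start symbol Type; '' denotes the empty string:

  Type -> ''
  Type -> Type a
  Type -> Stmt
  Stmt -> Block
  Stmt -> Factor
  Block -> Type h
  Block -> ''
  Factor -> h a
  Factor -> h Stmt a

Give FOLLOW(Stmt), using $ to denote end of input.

In Type -> Stmt: Stmt is at the end, add FOLLOW(Type) = { $, a, h }.
In Factor -> h Stmt a: add FIRST(a) = { a }.
Union: FOLLOW(Stmt) = { $, a, h }.

{ $, a, h }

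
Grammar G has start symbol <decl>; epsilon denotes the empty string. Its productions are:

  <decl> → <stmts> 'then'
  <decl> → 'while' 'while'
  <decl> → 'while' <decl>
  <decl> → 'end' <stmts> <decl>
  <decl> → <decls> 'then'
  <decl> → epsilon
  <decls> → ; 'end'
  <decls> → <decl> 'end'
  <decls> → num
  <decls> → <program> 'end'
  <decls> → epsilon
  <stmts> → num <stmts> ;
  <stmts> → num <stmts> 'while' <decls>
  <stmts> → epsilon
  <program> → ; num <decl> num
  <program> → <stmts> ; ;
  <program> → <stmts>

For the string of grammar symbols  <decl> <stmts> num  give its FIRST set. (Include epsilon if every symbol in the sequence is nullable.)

Add FIRST(<decl>)\{epsilon} = { 'end', 'then', 'while', ;, num }; <decl> is nullable, continue.
Add FIRST(<stmts>)\{epsilon} = { num }; <stmts> is nullable, continue.
num is a terminal; add {num} and stop.

{ 'end', 'then', 'while', ;, num }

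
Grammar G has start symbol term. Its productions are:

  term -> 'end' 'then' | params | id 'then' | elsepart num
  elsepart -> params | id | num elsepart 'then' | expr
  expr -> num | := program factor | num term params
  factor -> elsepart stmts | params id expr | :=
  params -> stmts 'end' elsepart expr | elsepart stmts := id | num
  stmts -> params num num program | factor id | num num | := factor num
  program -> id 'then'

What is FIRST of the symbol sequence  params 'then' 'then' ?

Add FIRST(params) = { :=, id, num }; params is not nullable, stop.

{ :=, id, num }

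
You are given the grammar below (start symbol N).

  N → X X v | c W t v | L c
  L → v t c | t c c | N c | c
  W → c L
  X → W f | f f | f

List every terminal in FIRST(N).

{ c, f, t, v }

From N → X X v: add FIRST(X) = { c, f }.
N → c W t v contributes {c}.
From N → L c: add FIRST(L) = { c, f, t, v }.
Union: FIRST(N) = { c, f, t, v }.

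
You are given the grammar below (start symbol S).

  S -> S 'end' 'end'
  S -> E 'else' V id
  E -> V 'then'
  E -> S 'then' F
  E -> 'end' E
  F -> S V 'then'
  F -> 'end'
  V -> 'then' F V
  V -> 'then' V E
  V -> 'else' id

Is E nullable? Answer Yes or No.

No

No nonterminal in this grammar is nullable.
No production of E has an RHS whose symbols are all nullable, so E is not nullable.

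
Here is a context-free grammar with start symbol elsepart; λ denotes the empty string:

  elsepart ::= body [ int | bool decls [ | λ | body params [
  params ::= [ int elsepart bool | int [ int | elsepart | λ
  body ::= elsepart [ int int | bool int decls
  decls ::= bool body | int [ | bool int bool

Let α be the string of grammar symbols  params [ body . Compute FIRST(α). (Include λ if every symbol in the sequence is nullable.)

{ [, bool, int }

Add FIRST(params)\{λ} = { [, bool, int }; params is nullable, continue.
[ is a terminal; add {[} and stop.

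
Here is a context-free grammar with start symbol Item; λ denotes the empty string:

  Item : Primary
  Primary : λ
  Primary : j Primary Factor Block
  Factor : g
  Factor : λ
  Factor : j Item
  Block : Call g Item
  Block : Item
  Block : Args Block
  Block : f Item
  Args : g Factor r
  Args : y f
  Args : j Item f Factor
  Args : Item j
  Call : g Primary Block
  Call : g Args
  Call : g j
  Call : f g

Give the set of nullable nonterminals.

{ Block, Factor, Item, Primary }

Directly nullable (have an λ-production): Primary, Factor.
Block : Item with every symbol nullable, so Block is nullable.
Item : Primary with every symbol nullable, so Item is nullable.
No other nonterminal has a production whose RHS symbols are all nullable.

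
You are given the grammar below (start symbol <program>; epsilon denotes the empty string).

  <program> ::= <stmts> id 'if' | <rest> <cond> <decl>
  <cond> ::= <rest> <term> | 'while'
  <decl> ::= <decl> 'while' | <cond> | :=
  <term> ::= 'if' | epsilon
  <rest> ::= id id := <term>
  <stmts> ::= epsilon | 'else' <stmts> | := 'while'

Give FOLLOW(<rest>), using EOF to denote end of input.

{ EOF, 'if', 'while', :=, id }

In <program> ::= <rest> <cond> <decl>: add FIRST(<cond> <decl>) = { 'while', id }.
In <cond> ::= <rest> <term>: add FIRST(<term>)\{epsilon} = { 'if' }.
  Since <term> is nullable, also add FOLLOW(<cond>) = { EOF, 'while', :=, id }.
Union: FOLLOW(<rest>) = { EOF, 'if', 'while', :=, id }.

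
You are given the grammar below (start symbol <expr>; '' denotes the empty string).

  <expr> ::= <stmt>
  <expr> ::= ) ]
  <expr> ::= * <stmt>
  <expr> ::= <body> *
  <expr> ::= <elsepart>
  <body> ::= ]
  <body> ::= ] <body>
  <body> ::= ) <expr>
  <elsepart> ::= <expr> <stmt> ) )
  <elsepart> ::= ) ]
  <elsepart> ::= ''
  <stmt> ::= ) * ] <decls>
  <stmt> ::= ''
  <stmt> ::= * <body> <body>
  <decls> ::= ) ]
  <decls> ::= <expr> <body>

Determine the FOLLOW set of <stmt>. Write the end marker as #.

In <expr> ::= <stmt>: <stmt> is at the end, add FOLLOW(<expr>) = { #, ), *, ] }.
In <expr> ::= * <stmt>: <stmt> is at the end, add FOLLOW(<expr>) = { #, ), *, ] }.
In <elsepart> ::= <expr> <stmt> ) ): add FIRST() )) = { ) }.
Union: FOLLOW(<stmt>) = { #, ), *, ] }.

{ #, ), *, ] }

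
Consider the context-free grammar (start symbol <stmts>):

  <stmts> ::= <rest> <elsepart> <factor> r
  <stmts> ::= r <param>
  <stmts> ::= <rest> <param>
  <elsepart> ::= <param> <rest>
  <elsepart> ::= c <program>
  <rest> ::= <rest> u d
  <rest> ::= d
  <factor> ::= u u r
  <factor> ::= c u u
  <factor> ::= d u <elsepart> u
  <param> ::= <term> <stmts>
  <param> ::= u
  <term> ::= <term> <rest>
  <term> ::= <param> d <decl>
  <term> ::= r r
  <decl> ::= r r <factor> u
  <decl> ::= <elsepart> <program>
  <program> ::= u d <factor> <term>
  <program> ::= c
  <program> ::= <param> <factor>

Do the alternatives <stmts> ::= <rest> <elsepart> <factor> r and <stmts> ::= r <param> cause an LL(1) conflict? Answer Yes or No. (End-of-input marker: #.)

No

FIRST(<rest> <elsepart> <factor> r) = { d } and FIRST(r <param>) = { r }.
The FIRST sets are disjoint and neither alternative is nullable — no conflict.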